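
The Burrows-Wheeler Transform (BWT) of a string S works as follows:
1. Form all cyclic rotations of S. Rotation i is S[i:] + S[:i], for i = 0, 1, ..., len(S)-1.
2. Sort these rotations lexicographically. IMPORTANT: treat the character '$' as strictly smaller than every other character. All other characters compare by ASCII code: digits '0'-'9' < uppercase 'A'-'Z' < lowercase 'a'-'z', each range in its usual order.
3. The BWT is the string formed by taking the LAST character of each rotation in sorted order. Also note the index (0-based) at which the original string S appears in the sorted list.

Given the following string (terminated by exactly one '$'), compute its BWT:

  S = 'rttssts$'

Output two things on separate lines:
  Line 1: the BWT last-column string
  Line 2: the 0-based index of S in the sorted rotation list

All 8 rotations (rotation i = S[i:]+S[:i]):
  rot[0] = rttssts$
  rot[1] = ttssts$r
  rot[2] = tssts$rt
  rot[3] = ssts$rtt
  rot[4] = sts$rtts
  rot[5] = ts$rttss
  rot[6] = s$rttsst
  rot[7] = $rttssts
Sorted (with $ < everything):
  sorted[0] = $rttssts  (last char: 's')
  sorted[1] = rttssts$  (last char: '$')
  sorted[2] = s$rttsst  (last char: 't')
  sorted[3] = ssts$rtt  (last char: 't')
  sorted[4] = sts$rtts  (last char: 's')
  sorted[5] = ts$rttss  (last char: 's')
  sorted[6] = tssts$rt  (last char: 't')
  sorted[7] = ttssts$r  (last char: 'r')
Last column: s$ttsstr
Original string S is at sorted index 1

Answer: s$ttsstr
1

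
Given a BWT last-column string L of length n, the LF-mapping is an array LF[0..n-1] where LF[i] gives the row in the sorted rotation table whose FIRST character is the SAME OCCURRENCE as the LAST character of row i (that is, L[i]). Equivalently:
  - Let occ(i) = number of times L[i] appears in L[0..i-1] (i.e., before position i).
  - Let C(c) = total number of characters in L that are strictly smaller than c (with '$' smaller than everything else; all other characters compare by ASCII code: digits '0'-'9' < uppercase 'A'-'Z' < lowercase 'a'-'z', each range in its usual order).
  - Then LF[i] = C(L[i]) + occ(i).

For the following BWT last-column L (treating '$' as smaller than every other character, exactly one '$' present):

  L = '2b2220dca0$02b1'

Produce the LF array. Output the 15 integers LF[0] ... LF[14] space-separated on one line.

Char counts: '$':1, '0':3, '1':1, '2':5, 'a':1, 'b':2, 'c':1, 'd':1
C (first-col start): C('$')=0, C('0')=1, C('1')=4, C('2')=5, C('a')=10, C('b')=11, C('c')=13, C('d')=14
L[0]='2': occ=0, LF[0]=C('2')+0=5+0=5
L[1]='b': occ=0, LF[1]=C('b')+0=11+0=11
L[2]='2': occ=1, LF[2]=C('2')+1=5+1=6
L[3]='2': occ=2, LF[3]=C('2')+2=5+2=7
L[4]='2': occ=3, LF[4]=C('2')+3=5+3=8
L[5]='0': occ=0, LF[5]=C('0')+0=1+0=1
L[6]='d': occ=0, LF[6]=C('d')+0=14+0=14
L[7]='c': occ=0, LF[7]=C('c')+0=13+0=13
L[8]='a': occ=0, LF[8]=C('a')+0=10+0=10
L[9]='0': occ=1, LF[9]=C('0')+1=1+1=2
L[10]='$': occ=0, LF[10]=C('$')+0=0+0=0
L[11]='0': occ=2, LF[11]=C('0')+2=1+2=3
L[12]='2': occ=4, LF[12]=C('2')+4=5+4=9
L[13]='b': occ=1, LF[13]=C('b')+1=11+1=12
L[14]='1': occ=0, LF[14]=C('1')+0=4+0=4

Answer: 5 11 6 7 8 1 14 13 10 2 0 3 9 12 4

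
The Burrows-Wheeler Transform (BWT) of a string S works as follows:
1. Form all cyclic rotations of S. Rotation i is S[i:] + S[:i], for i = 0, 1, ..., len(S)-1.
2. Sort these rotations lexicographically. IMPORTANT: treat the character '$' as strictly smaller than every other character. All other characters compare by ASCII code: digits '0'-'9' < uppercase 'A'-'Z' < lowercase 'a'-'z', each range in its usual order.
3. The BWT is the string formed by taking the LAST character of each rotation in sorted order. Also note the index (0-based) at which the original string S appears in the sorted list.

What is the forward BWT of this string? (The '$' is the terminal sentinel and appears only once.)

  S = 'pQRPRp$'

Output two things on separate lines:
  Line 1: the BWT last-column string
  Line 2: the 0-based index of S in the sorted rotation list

All 7 rotations (rotation i = S[i:]+S[:i]):
  rot[0] = pQRPRp$
  rot[1] = QRPRp$p
  rot[2] = RPRp$pQ
  rot[3] = PRp$pQR
  rot[4] = Rp$pQRP
  rot[5] = p$pQRPR
  rot[6] = $pQRPRp
Sorted (with $ < everything):
  sorted[0] = $pQRPRp  (last char: 'p')
  sorted[1] = PRp$pQR  (last char: 'R')
  sorted[2] = QRPRp$p  (last char: 'p')
  sorted[3] = RPRp$pQ  (last char: 'Q')
  sorted[4] = Rp$pQRP  (last char: 'P')
  sorted[5] = p$pQRPR  (last char: 'R')
  sorted[6] = pQRPRp$  (last char: '$')
Last column: pRpQPR$
Original string S is at sorted index 6

Answer: pRpQPR$
6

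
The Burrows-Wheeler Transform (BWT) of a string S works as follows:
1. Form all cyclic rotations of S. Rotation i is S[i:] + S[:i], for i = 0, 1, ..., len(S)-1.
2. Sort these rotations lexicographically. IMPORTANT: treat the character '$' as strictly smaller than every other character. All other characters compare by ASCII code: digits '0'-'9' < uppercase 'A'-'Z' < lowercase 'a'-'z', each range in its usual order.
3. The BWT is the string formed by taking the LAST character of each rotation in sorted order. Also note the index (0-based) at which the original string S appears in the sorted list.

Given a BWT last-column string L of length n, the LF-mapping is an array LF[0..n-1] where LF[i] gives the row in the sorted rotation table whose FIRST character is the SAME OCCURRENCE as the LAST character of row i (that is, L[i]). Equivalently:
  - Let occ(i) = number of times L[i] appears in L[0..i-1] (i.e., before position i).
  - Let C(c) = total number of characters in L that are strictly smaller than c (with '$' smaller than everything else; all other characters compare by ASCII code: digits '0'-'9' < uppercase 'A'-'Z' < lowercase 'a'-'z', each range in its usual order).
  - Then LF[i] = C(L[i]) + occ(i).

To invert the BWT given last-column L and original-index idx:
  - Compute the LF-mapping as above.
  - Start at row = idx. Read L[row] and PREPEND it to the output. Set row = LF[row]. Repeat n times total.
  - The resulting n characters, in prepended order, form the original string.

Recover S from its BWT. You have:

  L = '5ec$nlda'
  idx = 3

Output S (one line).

LF mapping: 1 5 3 0 7 6 4 2
Walk LF starting at row 3, prepending L[row]:
  step 1: row=3, L[3]='$', prepend. Next row=LF[3]=0
  step 2: row=0, L[0]='5', prepend. Next row=LF[0]=1
  step 3: row=1, L[1]='e', prepend. Next row=LF[1]=5
  step 4: row=5, L[5]='l', prepend. Next row=LF[5]=6
  step 5: row=6, L[6]='d', prepend. Next row=LF[6]=4
  step 6: row=4, L[4]='n', prepend. Next row=LF[4]=7
  step 7: row=7, L[7]='a', prepend. Next row=LF[7]=2
  step 8: row=2, L[2]='c', prepend. Next row=LF[2]=3
Reversed output: candle5$

Answer: candle5$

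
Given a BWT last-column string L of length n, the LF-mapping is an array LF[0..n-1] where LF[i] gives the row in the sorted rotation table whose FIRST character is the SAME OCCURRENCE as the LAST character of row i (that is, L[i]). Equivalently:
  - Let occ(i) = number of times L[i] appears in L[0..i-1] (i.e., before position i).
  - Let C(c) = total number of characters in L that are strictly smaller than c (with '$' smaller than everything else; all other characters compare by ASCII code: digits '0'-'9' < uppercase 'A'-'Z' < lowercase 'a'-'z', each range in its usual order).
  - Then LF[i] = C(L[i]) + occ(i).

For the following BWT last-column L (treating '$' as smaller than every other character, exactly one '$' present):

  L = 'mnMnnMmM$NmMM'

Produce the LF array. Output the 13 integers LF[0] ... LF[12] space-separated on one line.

Answer: 7 10 1 11 12 2 8 3 0 6 9 4 5

Derivation:
Char counts: '$':1, 'M':5, 'N':1, 'm':3, 'n':3
C (first-col start): C('$')=0, C('M')=1, C('N')=6, C('m')=7, C('n')=10
L[0]='m': occ=0, LF[0]=C('m')+0=7+0=7
L[1]='n': occ=0, LF[1]=C('n')+0=10+0=10
L[2]='M': occ=0, LF[2]=C('M')+0=1+0=1
L[3]='n': occ=1, LF[3]=C('n')+1=10+1=11
L[4]='n': occ=2, LF[4]=C('n')+2=10+2=12
L[5]='M': occ=1, LF[5]=C('M')+1=1+1=2
L[6]='m': occ=1, LF[6]=C('m')+1=7+1=8
L[7]='M': occ=2, LF[7]=C('M')+2=1+2=3
L[8]='$': occ=0, LF[8]=C('$')+0=0+0=0
L[9]='N': occ=0, LF[9]=C('N')+0=6+0=6
L[10]='m': occ=2, LF[10]=C('m')+2=7+2=9
L[11]='M': occ=3, LF[11]=C('M')+3=1+3=4
L[12]='M': occ=4, LF[12]=C('M')+4=1+4=5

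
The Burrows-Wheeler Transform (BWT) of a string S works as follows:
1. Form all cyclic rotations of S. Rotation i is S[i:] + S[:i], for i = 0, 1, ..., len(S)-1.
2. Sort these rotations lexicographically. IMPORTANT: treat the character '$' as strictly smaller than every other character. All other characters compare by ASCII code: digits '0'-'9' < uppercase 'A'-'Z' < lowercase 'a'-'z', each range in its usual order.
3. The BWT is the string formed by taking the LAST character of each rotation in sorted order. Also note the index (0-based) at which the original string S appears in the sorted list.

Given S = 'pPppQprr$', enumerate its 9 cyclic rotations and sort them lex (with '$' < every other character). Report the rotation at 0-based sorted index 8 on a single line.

Answer: rr$pPppQp

Derivation:
All 9 rotations (rotation i = S[i:]+S[:i]):
  rot[0] = pPppQprr$
  rot[1] = PppQprr$p
  rot[2] = ppQprr$pP
  rot[3] = pQprr$pPp
  rot[4] = Qprr$pPpp
  rot[5] = prr$pPppQ
  rot[6] = rr$pPppQp
  rot[7] = r$pPppQpr
  rot[8] = $pPppQprr
Sorted (with $ < everything):
  sorted[0] = $pPppQprr
  sorted[1] = PppQprr$p
  sorted[2] = Qprr$pPpp
  sorted[3] = pPppQprr$
  sorted[4] = pQprr$pPp
  sorted[5] = ppQprr$pP
  sorted[6] = prr$pPppQ
  sorted[7] = r$pPppQpr
  sorted[8] = rr$pPppQp
sorted[8] = rr$pPppQp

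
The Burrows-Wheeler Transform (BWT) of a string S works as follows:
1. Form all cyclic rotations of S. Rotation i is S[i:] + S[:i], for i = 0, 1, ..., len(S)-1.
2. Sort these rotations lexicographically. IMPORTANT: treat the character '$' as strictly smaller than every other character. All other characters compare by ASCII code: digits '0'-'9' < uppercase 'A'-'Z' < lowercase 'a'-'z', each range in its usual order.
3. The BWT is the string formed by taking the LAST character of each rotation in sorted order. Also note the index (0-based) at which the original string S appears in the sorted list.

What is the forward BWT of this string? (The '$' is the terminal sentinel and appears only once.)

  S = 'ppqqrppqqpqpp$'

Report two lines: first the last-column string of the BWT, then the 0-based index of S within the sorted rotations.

Answer: ppqr$qpppqppqq
4

Derivation:
All 14 rotations (rotation i = S[i:]+S[:i]):
  rot[0] = ppqqrppqqpqpp$
  rot[1] = pqqrppqqpqpp$p
  rot[2] = qqrppqqpqpp$pp
  rot[3] = qrppqqpqpp$ppq
  rot[4] = rppqqpqpp$ppqq
  rot[5] = ppqqpqpp$ppqqr
  rot[6] = pqqpqpp$ppqqrp
  rot[7] = qqpqpp$ppqqrpp
  rot[8] = qpqpp$ppqqrppq
  rot[9] = pqpp$ppqqrppqq
  rot[10] = qpp$ppqqrppqqp
  rot[11] = pp$ppqqrppqqpq
  rot[12] = p$ppqqrppqqpqp
  rot[13] = $ppqqrppqqpqpp
Sorted (with $ < everything):
  sorted[0] = $ppqqrppqqpqpp  (last char: 'p')
  sorted[1] = p$ppqqrppqqpqp  (last char: 'p')
  sorted[2] = pp$ppqqrppqqpq  (last char: 'q')
  sorted[3] = ppqqpqpp$ppqqr  (last char: 'r')
  sorted[4] = ppqqrppqqpqpp$  (last char: '$')
  sorted[5] = pqpp$ppqqrppqq  (last char: 'q')
  sorted[6] = pqqpqpp$ppqqrp  (last char: 'p')
  sorted[7] = pqqrppqqpqpp$p  (last char: 'p')
  sorted[8] = qpp$ppqqrppqqp  (last char: 'p')
  sorted[9] = qpqpp$ppqqrppq  (last char: 'q')
  sorted[10] = qqpqpp$ppqqrpp  (last char: 'p')
  sorted[11] = qqrppqqpqpp$pp  (last char: 'p')
  sorted[12] = qrppqqpqpp$ppq  (last char: 'q')
  sorted[13] = rppqqpqpp$ppqq  (last char: 'q')
Last column: ppqr$qpppqppqq
Original string S is at sorted index 4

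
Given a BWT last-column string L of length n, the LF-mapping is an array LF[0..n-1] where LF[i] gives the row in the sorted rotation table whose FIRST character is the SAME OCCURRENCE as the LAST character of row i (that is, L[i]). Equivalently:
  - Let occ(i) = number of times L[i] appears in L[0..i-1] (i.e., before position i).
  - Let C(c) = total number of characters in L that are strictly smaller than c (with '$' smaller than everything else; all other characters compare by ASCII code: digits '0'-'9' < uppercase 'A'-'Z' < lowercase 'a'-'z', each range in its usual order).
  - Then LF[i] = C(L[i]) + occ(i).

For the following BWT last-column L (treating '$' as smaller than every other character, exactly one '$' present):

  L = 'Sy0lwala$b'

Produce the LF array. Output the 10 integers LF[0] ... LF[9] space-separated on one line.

Answer: 2 9 1 6 8 3 7 4 0 5

Derivation:
Char counts: '$':1, '0':1, 'S':1, 'a':2, 'b':1, 'l':2, 'w':1, 'y':1
C (first-col start): C('$')=0, C('0')=1, C('S')=2, C('a')=3, C('b')=5, C('l')=6, C('w')=8, C('y')=9
L[0]='S': occ=0, LF[0]=C('S')+0=2+0=2
L[1]='y': occ=0, LF[1]=C('y')+0=9+0=9
L[2]='0': occ=0, LF[2]=C('0')+0=1+0=1
L[3]='l': occ=0, LF[3]=C('l')+0=6+0=6
L[4]='w': occ=0, LF[4]=C('w')+0=8+0=8
L[5]='a': occ=0, LF[5]=C('a')+0=3+0=3
L[6]='l': occ=1, LF[6]=C('l')+1=6+1=7
L[7]='a': occ=1, LF[7]=C('a')+1=3+1=4
L[8]='$': occ=0, LF[8]=C('$')+0=0+0=0
L[9]='b': occ=0, LF[9]=C('b')+0=5+0=5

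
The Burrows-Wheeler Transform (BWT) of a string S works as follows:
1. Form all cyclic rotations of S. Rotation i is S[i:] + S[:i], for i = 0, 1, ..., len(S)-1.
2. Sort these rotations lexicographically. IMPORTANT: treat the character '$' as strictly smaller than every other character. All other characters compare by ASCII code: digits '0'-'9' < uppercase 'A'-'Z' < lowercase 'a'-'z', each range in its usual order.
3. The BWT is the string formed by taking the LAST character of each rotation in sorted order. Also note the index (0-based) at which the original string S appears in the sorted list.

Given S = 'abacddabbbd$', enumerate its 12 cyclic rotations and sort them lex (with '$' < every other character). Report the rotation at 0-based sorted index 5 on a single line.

Answer: bbbd$abacdda

Derivation:
All 12 rotations (rotation i = S[i:]+S[:i]):
  rot[0] = abacddabbbd$
  rot[1] = bacddabbbd$a
  rot[2] = acddabbbd$ab
  rot[3] = cddabbbd$aba
  rot[4] = ddabbbd$abac
  rot[5] = dabbbd$abacd
  rot[6] = abbbd$abacdd
  rot[7] = bbbd$abacdda
  rot[8] = bbd$abacddab
  rot[9] = bd$abacddabb
  rot[10] = d$abacddabbb
  rot[11] = $abacddabbbd
Sorted (with $ < everything):
  sorted[0] = $abacddabbbd
  sorted[1] = abacddabbbd$
  sorted[2] = abbbd$abacdd
  sorted[3] = acddabbbd$ab
  sorted[4] = bacddabbbd$a
  sorted[5] = bbbd$abacdda
  sorted[6] = bbd$abacddab
  sorted[7] = bd$abacddabb
  sorted[8] = cddabbbd$aba
  sorted[9] = d$abacddabbb
  sorted[10] = dabbbd$abacd
  sorted[11] = ddabbbd$abac
sorted[5] = bbbd$abacdda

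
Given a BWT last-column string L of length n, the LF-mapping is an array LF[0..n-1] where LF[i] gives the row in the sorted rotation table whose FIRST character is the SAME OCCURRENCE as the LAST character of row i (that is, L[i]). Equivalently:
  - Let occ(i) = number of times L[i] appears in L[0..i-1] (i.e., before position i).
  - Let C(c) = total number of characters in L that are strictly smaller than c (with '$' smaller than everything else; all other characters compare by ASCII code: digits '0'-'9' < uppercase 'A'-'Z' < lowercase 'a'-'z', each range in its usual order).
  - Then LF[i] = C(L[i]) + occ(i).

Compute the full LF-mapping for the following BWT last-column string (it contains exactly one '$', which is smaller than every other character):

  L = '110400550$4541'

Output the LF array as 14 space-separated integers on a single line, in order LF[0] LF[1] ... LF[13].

Answer: 5 6 1 8 2 3 11 12 4 0 9 13 10 7

Derivation:
Char counts: '$':1, '0':4, '1':3, '4':3, '5':3
C (first-col start): C('$')=0, C('0')=1, C('1')=5, C('4')=8, C('5')=11
L[0]='1': occ=0, LF[0]=C('1')+0=5+0=5
L[1]='1': occ=1, LF[1]=C('1')+1=5+1=6
L[2]='0': occ=0, LF[2]=C('0')+0=1+0=1
L[3]='4': occ=0, LF[3]=C('4')+0=8+0=8
L[4]='0': occ=1, LF[4]=C('0')+1=1+1=2
L[5]='0': occ=2, LF[5]=C('0')+2=1+2=3
L[6]='5': occ=0, LF[6]=C('5')+0=11+0=11
L[7]='5': occ=1, LF[7]=C('5')+1=11+1=12
L[8]='0': occ=3, LF[8]=C('0')+3=1+3=4
L[9]='$': occ=0, LF[9]=C('$')+0=0+0=0
L[10]='4': occ=1, LF[10]=C('4')+1=8+1=9
L[11]='5': occ=2, LF[11]=C('5')+2=11+2=13
L[12]='4': occ=2, LF[12]=C('4')+2=8+2=10
L[13]='1': occ=2, LF[13]=C('1')+2=5+2=7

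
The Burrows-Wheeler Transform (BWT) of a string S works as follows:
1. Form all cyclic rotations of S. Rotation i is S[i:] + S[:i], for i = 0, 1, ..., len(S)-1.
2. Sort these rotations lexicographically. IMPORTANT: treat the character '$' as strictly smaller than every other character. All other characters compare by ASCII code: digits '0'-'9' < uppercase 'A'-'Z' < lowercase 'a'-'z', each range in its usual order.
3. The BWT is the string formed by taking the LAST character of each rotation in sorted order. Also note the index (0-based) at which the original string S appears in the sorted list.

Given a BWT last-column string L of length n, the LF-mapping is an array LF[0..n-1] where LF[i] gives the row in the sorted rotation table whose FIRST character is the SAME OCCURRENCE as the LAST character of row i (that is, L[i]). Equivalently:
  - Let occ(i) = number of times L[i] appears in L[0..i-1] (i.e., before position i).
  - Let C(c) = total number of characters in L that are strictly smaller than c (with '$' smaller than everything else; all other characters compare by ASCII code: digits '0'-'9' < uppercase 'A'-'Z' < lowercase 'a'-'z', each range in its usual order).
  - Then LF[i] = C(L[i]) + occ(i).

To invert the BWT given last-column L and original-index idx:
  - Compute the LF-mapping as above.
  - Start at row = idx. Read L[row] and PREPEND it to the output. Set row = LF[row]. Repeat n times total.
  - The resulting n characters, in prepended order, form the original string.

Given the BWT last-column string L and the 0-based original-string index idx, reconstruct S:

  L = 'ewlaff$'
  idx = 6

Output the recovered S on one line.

LF mapping: 2 6 5 1 3 4 0
Walk LF starting at row 6, prepending L[row]:
  step 1: row=6, L[6]='$', prepend. Next row=LF[6]=0
  step 2: row=0, L[0]='e', prepend. Next row=LF[0]=2
  step 3: row=2, L[2]='l', prepend. Next row=LF[2]=5
  step 4: row=5, L[5]='f', prepend. Next row=LF[5]=4
  step 5: row=4, L[4]='f', prepend. Next row=LF[4]=3
  step 6: row=3, L[3]='a', prepend. Next row=LF[3]=1
  step 7: row=1, L[1]='w', prepend. Next row=LF[1]=6
Reversed output: waffle$

Answer: waffle$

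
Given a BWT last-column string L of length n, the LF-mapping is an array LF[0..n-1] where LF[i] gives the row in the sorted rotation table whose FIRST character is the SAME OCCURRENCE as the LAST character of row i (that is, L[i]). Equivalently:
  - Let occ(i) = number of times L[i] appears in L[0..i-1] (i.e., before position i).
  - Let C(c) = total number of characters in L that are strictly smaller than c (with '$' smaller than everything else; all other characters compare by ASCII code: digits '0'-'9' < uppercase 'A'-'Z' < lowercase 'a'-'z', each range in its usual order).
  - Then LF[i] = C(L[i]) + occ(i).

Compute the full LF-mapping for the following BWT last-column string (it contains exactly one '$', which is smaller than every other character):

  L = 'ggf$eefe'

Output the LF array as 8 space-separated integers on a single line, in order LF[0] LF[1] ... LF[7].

Answer: 6 7 4 0 1 2 5 3

Derivation:
Char counts: '$':1, 'e':3, 'f':2, 'g':2
C (first-col start): C('$')=0, C('e')=1, C('f')=4, C('g')=6
L[0]='g': occ=0, LF[0]=C('g')+0=6+0=6
L[1]='g': occ=1, LF[1]=C('g')+1=6+1=7
L[2]='f': occ=0, LF[2]=C('f')+0=4+0=4
L[3]='$': occ=0, LF[3]=C('$')+0=0+0=0
L[4]='e': occ=0, LF[4]=C('e')+0=1+0=1
L[5]='e': occ=1, LF[5]=C('e')+1=1+1=2
L[6]='f': occ=1, LF[6]=C('f')+1=4+1=5
L[7]='e': occ=2, LF[7]=C('e')+2=1+2=3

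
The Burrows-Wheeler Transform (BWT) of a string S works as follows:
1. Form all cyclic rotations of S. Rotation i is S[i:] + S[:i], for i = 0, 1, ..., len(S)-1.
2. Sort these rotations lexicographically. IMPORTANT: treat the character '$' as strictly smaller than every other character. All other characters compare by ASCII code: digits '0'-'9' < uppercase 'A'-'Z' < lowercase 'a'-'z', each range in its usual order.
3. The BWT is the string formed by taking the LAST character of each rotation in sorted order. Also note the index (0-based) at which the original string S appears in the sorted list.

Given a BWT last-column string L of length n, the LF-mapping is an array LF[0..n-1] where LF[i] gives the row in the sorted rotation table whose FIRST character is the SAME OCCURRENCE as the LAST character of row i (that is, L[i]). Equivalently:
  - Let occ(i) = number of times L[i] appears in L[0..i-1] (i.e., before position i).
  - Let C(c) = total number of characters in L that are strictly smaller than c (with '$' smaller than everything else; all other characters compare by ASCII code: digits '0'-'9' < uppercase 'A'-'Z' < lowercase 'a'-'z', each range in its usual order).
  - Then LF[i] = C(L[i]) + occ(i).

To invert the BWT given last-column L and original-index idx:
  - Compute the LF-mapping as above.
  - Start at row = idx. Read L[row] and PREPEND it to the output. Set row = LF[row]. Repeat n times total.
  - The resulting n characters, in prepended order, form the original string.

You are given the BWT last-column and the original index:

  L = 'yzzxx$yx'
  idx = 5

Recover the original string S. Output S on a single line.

Answer: yzxxzxy$

Derivation:
LF mapping: 4 6 7 1 2 0 5 3
Walk LF starting at row 5, prepending L[row]:
  step 1: row=5, L[5]='$', prepend. Next row=LF[5]=0
  step 2: row=0, L[0]='y', prepend. Next row=LF[0]=4
  step 3: row=4, L[4]='x', prepend. Next row=LF[4]=2
  step 4: row=2, L[2]='z', prepend. Next row=LF[2]=7
  step 5: row=7, L[7]='x', prepend. Next row=LF[7]=3
  step 6: row=3, L[3]='x', prepend. Next row=LF[3]=1
  step 7: row=1, L[1]='z', prepend. Next row=LF[1]=6
  step 8: row=6, L[6]='y', prepend. Next row=LF[6]=5
Reversed output: yzxxzxy$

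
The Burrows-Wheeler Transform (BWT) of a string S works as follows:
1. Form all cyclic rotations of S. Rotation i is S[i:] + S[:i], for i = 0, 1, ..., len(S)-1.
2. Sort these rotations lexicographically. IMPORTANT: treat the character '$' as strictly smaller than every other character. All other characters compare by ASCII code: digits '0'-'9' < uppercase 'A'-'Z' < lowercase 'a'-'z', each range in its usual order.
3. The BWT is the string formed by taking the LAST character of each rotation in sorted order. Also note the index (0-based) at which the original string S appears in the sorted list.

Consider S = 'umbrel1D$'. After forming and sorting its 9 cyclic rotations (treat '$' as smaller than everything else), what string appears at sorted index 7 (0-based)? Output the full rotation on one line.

All 9 rotations (rotation i = S[i:]+S[:i]):
  rot[0] = umbrel1D$
  rot[1] = mbrel1D$u
  rot[2] = brel1D$um
  rot[3] = rel1D$umb
  rot[4] = el1D$umbr
  rot[5] = l1D$umbre
  rot[6] = 1D$umbrel
  rot[7] = D$umbrel1
  rot[8] = $umbrel1D
Sorted (with $ < everything):
  sorted[0] = $umbrel1D
  sorted[1] = 1D$umbrel
  sorted[2] = D$umbrel1
  sorted[3] = brel1D$um
  sorted[4] = el1D$umbr
  sorted[5] = l1D$umbre
  sorted[6] = mbrel1D$u
  sorted[7] = rel1D$umb
  sorted[8] = umbrel1D$
sorted[7] = rel1D$umb

Answer: rel1D$umb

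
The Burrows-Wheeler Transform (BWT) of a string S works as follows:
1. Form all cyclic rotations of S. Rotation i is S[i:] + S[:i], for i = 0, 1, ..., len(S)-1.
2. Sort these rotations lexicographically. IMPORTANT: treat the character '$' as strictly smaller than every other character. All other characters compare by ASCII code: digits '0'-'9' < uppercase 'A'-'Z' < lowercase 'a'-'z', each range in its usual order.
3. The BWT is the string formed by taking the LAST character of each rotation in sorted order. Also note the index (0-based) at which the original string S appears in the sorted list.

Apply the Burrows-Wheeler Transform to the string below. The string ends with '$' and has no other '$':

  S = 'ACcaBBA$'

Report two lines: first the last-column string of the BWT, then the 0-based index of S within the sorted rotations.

All 8 rotations (rotation i = S[i:]+S[:i]):
  rot[0] = ACcaBBA$
  rot[1] = CcaBBA$A
  rot[2] = caBBA$AC
  rot[3] = aBBA$ACc
  rot[4] = BBA$ACca
  rot[5] = BA$ACcaB
  rot[6] = A$ACcaBB
  rot[7] = $ACcaBBA
Sorted (with $ < everything):
  sorted[0] = $ACcaBBA  (last char: 'A')
  sorted[1] = A$ACcaBB  (last char: 'B')
  sorted[2] = ACcaBBA$  (last char: '$')
  sorted[3] = BA$ACcaB  (last char: 'B')
  sorted[4] = BBA$ACca  (last char: 'a')
  sorted[5] = CcaBBA$A  (last char: 'A')
  sorted[6] = aBBA$ACc  (last char: 'c')
  sorted[7] = caBBA$AC  (last char: 'C')
Last column: AB$BaAcC
Original string S is at sorted index 2

Answer: AB$BaAcC
2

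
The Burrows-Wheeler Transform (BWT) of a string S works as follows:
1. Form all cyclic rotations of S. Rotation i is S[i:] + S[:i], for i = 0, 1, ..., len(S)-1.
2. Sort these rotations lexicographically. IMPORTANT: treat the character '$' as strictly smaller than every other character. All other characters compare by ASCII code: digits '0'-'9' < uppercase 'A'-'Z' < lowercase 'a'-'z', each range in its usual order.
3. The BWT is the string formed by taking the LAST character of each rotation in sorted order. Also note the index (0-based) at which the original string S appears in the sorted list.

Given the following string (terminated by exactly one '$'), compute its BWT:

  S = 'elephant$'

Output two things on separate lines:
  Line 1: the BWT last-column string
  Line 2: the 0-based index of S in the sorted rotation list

All 9 rotations (rotation i = S[i:]+S[:i]):
  rot[0] = elephant$
  rot[1] = lephant$e
  rot[2] = ephant$el
  rot[3] = phant$ele
  rot[4] = hant$elep
  rot[5] = ant$eleph
  rot[6] = nt$elepha
  rot[7] = t$elephan
  rot[8] = $elephant
Sorted (with $ < everything):
  sorted[0] = $elephant  (last char: 't')
  sorted[1] = ant$eleph  (last char: 'h')
  sorted[2] = elephant$  (last char: '$')
  sorted[3] = ephant$el  (last char: 'l')
  sorted[4] = hant$elep  (last char: 'p')
  sorted[5] = lephant$e  (last char: 'e')
  sorted[6] = nt$elepha  (last char: 'a')
  sorted[7] = phant$ele  (last char: 'e')
  sorted[8] = t$elephan  (last char: 'n')
Last column: th$lpeaen
Original string S is at sorted index 2

Answer: th$lpeaen
2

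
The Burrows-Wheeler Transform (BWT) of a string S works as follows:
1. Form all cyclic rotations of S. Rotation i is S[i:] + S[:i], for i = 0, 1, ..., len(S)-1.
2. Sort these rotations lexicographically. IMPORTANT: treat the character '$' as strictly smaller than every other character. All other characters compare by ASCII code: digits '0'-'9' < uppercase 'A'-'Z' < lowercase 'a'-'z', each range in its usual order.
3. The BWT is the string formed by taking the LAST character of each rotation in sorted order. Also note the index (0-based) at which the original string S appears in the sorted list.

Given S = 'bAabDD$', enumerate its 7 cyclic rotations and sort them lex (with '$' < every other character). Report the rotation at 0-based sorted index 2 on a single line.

Answer: D$bAabD

Derivation:
All 7 rotations (rotation i = S[i:]+S[:i]):
  rot[0] = bAabDD$
  rot[1] = AabDD$b
  rot[2] = abDD$bA
  rot[3] = bDD$bAa
  rot[4] = DD$bAab
  rot[5] = D$bAabD
  rot[6] = $bAabDD
Sorted (with $ < everything):
  sorted[0] = $bAabDD
  sorted[1] = AabDD$b
  sorted[2] = D$bAabD
  sorted[3] = DD$bAab
  sorted[4] = abDD$bA
  sorted[5] = bAabDD$
  sorted[6] = bDD$bAa
sorted[2] = D$bAabD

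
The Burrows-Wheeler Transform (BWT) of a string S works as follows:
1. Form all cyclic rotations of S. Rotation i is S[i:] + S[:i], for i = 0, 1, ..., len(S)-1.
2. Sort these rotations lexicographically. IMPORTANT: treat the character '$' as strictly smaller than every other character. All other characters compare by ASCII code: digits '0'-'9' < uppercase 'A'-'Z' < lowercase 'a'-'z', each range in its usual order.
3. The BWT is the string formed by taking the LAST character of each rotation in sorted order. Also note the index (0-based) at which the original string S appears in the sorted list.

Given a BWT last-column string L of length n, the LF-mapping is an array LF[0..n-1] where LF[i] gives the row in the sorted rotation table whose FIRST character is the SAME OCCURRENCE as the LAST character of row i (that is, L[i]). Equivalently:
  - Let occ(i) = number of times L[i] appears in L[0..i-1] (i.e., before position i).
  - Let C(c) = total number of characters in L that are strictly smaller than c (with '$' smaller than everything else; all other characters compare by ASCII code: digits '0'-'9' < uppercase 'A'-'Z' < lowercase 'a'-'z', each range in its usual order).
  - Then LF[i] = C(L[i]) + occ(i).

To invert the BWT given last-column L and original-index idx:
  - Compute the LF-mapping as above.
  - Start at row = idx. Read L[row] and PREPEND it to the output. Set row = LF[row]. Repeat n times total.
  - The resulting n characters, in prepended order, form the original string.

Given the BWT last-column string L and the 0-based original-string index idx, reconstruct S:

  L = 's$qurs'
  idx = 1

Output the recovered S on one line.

LF mapping: 3 0 1 5 2 4
Walk LF starting at row 1, prepending L[row]:
  step 1: row=1, L[1]='$', prepend. Next row=LF[1]=0
  step 2: row=0, L[0]='s', prepend. Next row=LF[0]=3
  step 3: row=3, L[3]='u', prepend. Next row=LF[3]=5
  step 4: row=5, L[5]='s', prepend. Next row=LF[5]=4
  step 5: row=4, L[4]='r', prepend. Next row=LF[4]=2
  step 6: row=2, L[2]='q', prepend. Next row=LF[2]=1
Reversed output: qrsus$

Answer: qrsus$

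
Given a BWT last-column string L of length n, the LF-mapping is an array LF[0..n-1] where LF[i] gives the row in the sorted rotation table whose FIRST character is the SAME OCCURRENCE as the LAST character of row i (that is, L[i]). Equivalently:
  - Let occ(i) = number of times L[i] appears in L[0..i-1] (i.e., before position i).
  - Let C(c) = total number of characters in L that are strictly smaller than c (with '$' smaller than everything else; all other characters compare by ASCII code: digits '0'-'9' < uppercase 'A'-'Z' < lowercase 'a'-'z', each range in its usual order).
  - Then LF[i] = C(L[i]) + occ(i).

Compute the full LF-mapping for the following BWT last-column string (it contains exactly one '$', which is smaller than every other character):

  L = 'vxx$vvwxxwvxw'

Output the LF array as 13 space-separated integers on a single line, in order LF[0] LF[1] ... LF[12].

Char counts: '$':1, 'v':4, 'w':3, 'x':5
C (first-col start): C('$')=0, C('v')=1, C('w')=5, C('x')=8
L[0]='v': occ=0, LF[0]=C('v')+0=1+0=1
L[1]='x': occ=0, LF[1]=C('x')+0=8+0=8
L[2]='x': occ=1, LF[2]=C('x')+1=8+1=9
L[3]='$': occ=0, LF[3]=C('$')+0=0+0=0
L[4]='v': occ=1, LF[4]=C('v')+1=1+1=2
L[5]='v': occ=2, LF[5]=C('v')+2=1+2=3
L[6]='w': occ=0, LF[6]=C('w')+0=5+0=5
L[7]='x': occ=2, LF[7]=C('x')+2=8+2=10
L[8]='x': occ=3, LF[8]=C('x')+3=8+3=11
L[9]='w': occ=1, LF[9]=C('w')+1=5+1=6
L[10]='v': occ=3, LF[10]=C('v')+3=1+3=4
L[11]='x': occ=4, LF[11]=C('x')+4=8+4=12
L[12]='w': occ=2, LF[12]=C('w')+2=5+2=7

Answer: 1 8 9 0 2 3 5 10 11 6 4 12 7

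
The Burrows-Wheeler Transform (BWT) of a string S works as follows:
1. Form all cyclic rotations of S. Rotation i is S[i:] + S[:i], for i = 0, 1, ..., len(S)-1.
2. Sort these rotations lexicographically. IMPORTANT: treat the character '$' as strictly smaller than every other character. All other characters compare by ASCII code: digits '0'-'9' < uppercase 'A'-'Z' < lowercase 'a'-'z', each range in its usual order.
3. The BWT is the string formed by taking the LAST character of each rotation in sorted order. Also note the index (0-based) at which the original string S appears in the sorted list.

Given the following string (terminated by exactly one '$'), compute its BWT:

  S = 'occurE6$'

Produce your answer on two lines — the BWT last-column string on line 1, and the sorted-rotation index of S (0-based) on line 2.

All 8 rotations (rotation i = S[i:]+S[:i]):
  rot[0] = occurE6$
  rot[1] = ccurE6$o
  rot[2] = curE6$oc
  rot[3] = urE6$occ
  rot[4] = rE6$occu
  rot[5] = E6$occur
  rot[6] = 6$occurE
  rot[7] = $occurE6
Sorted (with $ < everything):
  sorted[0] = $occurE6  (last char: '6')
  sorted[1] = 6$occurE  (last char: 'E')
  sorted[2] = E6$occur  (last char: 'r')
  sorted[3] = ccurE6$o  (last char: 'o')
  sorted[4] = curE6$oc  (last char: 'c')
  sorted[5] = occurE6$  (last char: '$')
  sorted[6] = rE6$occu  (last char: 'u')
  sorted[7] = urE6$occ  (last char: 'c')
Last column: 6Eroc$uc
Original string S is at sorted index 5

Answer: 6Eroc$uc
5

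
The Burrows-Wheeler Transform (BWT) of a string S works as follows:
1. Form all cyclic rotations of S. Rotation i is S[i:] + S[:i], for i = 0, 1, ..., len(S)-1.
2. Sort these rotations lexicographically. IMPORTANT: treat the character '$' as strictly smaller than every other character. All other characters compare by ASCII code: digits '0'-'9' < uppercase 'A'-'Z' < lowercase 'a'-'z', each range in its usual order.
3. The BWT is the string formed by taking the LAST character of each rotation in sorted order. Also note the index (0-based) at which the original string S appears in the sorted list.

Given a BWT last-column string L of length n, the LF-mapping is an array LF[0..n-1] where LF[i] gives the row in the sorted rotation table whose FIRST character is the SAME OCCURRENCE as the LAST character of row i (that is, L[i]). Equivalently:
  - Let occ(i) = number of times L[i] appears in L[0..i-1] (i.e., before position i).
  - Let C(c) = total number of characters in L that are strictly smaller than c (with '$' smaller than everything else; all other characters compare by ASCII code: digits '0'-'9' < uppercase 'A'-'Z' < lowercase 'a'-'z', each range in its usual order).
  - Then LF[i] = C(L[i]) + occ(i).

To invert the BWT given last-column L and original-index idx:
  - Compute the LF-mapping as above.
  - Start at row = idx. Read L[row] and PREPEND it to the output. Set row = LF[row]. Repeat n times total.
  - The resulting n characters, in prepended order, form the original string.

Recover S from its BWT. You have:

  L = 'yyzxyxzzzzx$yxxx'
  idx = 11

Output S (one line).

Answer: zxxzyxxyzxzyxzy$

Derivation:
LF mapping: 7 8 11 1 9 2 12 13 14 15 3 0 10 4 5 6
Walk LF starting at row 11, prepending L[row]:
  step 1: row=11, L[11]='$', prepend. Next row=LF[11]=0
  step 2: row=0, L[0]='y', prepend. Next row=LF[0]=7
  step 3: row=7, L[7]='z', prepend. Next row=LF[7]=13
  step 4: row=13, L[13]='x', prepend. Next row=LF[13]=4
  step 5: row=4, L[4]='y', prepend. Next row=LF[4]=9
  step 6: row=9, L[9]='z', prepend. Next row=LF[9]=15
  step 7: row=15, L[15]='x', prepend. Next row=LF[15]=6
  step 8: row=6, L[6]='z', prepend. Next row=LF[6]=12
  step 9: row=12, L[12]='y', prepend. Next row=LF[12]=10
  step 10: row=10, L[10]='x', prepend. Next row=LF[10]=3
  step 11: row=3, L[3]='x', prepend. Next row=LF[3]=1
  step 12: row=1, L[1]='y', prepend. Next row=LF[1]=8
  step 13: row=8, L[8]='z', prepend. Next row=LF[8]=14
  step 14: row=14, L[14]='x', prepend. Next row=LF[14]=5
  step 15: row=5, L[5]='x', prepend. Next row=LF[5]=2
  step 16: row=2, L[2]='z', prepend. Next row=LF[2]=11
Reversed output: zxxzyxxyzxzyxzy$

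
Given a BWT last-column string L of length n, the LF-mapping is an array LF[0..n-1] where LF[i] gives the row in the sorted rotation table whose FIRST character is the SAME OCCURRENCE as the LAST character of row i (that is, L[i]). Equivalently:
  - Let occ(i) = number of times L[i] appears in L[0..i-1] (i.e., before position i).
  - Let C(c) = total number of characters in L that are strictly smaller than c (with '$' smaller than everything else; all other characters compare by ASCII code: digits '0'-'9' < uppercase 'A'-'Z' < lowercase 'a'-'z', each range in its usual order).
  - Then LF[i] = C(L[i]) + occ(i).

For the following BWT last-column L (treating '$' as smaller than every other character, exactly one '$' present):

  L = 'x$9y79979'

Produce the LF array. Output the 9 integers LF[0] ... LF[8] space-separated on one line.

Answer: 7 0 3 8 1 4 5 2 6

Derivation:
Char counts: '$':1, '7':2, '9':4, 'x':1, 'y':1
C (first-col start): C('$')=0, C('7')=1, C('9')=3, C('x')=7, C('y')=8
L[0]='x': occ=0, LF[0]=C('x')+0=7+0=7
L[1]='$': occ=0, LF[1]=C('$')+0=0+0=0
L[2]='9': occ=0, LF[2]=C('9')+0=3+0=3
L[3]='y': occ=0, LF[3]=C('y')+0=8+0=8
L[4]='7': occ=0, LF[4]=C('7')+0=1+0=1
L[5]='9': occ=1, LF[5]=C('9')+1=3+1=4
L[6]='9': occ=2, LF[6]=C('9')+2=3+2=5
L[7]='7': occ=1, LF[7]=C('7')+1=1+1=2
L[8]='9': occ=3, LF[8]=C('9')+3=3+3=6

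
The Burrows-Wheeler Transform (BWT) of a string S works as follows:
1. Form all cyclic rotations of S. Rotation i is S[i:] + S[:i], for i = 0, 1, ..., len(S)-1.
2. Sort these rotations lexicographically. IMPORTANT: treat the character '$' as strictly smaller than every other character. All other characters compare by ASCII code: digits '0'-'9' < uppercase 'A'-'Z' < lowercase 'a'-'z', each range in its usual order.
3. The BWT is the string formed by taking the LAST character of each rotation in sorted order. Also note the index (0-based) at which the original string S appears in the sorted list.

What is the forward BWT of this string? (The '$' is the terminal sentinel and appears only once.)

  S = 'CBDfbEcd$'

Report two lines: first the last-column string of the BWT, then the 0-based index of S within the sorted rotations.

All 9 rotations (rotation i = S[i:]+S[:i]):
  rot[0] = CBDfbEcd$
  rot[1] = BDfbEcd$C
  rot[2] = DfbEcd$CB
  rot[3] = fbEcd$CBD
  rot[4] = bEcd$CBDf
  rot[5] = Ecd$CBDfb
  rot[6] = cd$CBDfbE
  rot[7] = d$CBDfbEc
  rot[8] = $CBDfbEcd
Sorted (with $ < everything):
  sorted[0] = $CBDfbEcd  (last char: 'd')
  sorted[1] = BDfbEcd$C  (last char: 'C')
  sorted[2] = CBDfbEcd$  (last char: '$')
  sorted[3] = DfbEcd$CB  (last char: 'B')
  sorted[4] = Ecd$CBDfb  (last char: 'b')
  sorted[5] = bEcd$CBDf  (last char: 'f')
  sorted[6] = cd$CBDfbE  (last char: 'E')
  sorted[7] = d$CBDfbEc  (last char: 'c')
  sorted[8] = fbEcd$CBD  (last char: 'D')
Last column: dC$BbfEcD
Original string S is at sorted index 2

Answer: dC$BbfEcD
2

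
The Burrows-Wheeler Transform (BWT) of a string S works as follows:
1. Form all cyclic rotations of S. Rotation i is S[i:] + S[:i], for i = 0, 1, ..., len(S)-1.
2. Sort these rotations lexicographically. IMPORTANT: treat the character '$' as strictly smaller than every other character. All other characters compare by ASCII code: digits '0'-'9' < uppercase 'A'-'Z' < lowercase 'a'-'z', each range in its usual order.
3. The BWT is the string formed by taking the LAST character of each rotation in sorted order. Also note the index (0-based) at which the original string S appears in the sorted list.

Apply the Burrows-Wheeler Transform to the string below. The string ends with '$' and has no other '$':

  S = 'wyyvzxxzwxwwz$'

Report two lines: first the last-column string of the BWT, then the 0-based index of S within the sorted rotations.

All 14 rotations (rotation i = S[i:]+S[:i]):
  rot[0] = wyyvzxxzwxwwz$
  rot[1] = yyvzxxzwxwwz$w
  rot[2] = yvzxxzwxwwz$wy
  rot[3] = vzxxzwxwwz$wyy
  rot[4] = zxxzwxwwz$wyyv
  rot[5] = xxzwxwwz$wyyvz
  rot[6] = xzwxwwz$wyyvzx
  rot[7] = zwxwwz$wyyvzxx
  rot[8] = wxwwz$wyyvzxxz
  rot[9] = xwwz$wyyvzxxzw
  rot[10] = wwz$wyyvzxxzwx
  rot[11] = wz$wyyvzxxzwxw
  rot[12] = z$wyyvzxxzwxww
  rot[13] = $wyyvzxxzwxwwz
Sorted (with $ < everything):
  sorted[0] = $wyyvzxxzwxwwz  (last char: 'z')
  sorted[1] = vzxxzwxwwz$wyy  (last char: 'y')
  sorted[2] = wwz$wyyvzxxzwx  (last char: 'x')
  sorted[3] = wxwwz$wyyvzxxz  (last char: 'z')
  sorted[4] = wyyvzxxzwxwwz$  (last char: '$')
  sorted[5] = wz$wyyvzxxzwxw  (last char: 'w')
  sorted[6] = xwwz$wyyvzxxzw  (last char: 'w')
  sorted[7] = xxzwxwwz$wyyvz  (last char: 'z')
  sorted[8] = xzwxwwz$wyyvzx  (last char: 'x')
  sorted[9] = yvzxxzwxwwz$wy  (last char: 'y')
  sorted[10] = yyvzxxzwxwwz$w  (last char: 'w')
  sorted[11] = z$wyyvzxxzwxww  (last char: 'w')
  sorted[12] = zwxwwz$wyyvzxx  (last char: 'x')
  sorted[13] = zxxzwxwwz$wyyv  (last char: 'v')
Last column: zyxz$wwzxywwxv
Original string S is at sorted index 4

Answer: zyxz$wwzxywwxv
4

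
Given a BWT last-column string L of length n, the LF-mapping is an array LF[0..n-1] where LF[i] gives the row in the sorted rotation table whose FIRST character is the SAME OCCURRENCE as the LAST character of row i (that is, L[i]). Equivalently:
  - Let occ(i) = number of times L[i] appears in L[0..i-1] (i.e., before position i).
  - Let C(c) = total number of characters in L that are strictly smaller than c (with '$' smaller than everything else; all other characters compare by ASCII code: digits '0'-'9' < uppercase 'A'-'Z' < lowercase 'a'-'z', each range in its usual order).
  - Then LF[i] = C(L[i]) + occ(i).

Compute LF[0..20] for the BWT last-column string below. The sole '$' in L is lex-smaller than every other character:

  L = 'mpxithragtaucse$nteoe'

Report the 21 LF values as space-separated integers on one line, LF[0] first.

Char counts: '$':1, 'a':2, 'c':1, 'e':3, 'g':1, 'h':1, 'i':1, 'm':1, 'n':1, 'o':1, 'p':1, 'r':1, 's':1, 't':3, 'u':1, 'x':1
C (first-col start): C('$')=0, C('a')=1, C('c')=3, C('e')=4, C('g')=7, C('h')=8, C('i')=9, C('m')=10, C('n')=11, C('o')=12, C('p')=13, C('r')=14, C('s')=15, C('t')=16, C('u')=19, C('x')=20
L[0]='m': occ=0, LF[0]=C('m')+0=10+0=10
L[1]='p': occ=0, LF[1]=C('p')+0=13+0=13
L[2]='x': occ=0, LF[2]=C('x')+0=20+0=20
L[3]='i': occ=0, LF[3]=C('i')+0=9+0=9
L[4]='t': occ=0, LF[4]=C('t')+0=16+0=16
L[5]='h': occ=0, LF[5]=C('h')+0=8+0=8
L[6]='r': occ=0, LF[6]=C('r')+0=14+0=14
L[7]='a': occ=0, LF[7]=C('a')+0=1+0=1
L[8]='g': occ=0, LF[8]=C('g')+0=7+0=7
L[9]='t': occ=1, LF[9]=C('t')+1=16+1=17
L[10]='a': occ=1, LF[10]=C('a')+1=1+1=2
L[11]='u': occ=0, LF[11]=C('u')+0=19+0=19
L[12]='c': occ=0, LF[12]=C('c')+0=3+0=3
L[13]='s': occ=0, LF[13]=C('s')+0=15+0=15
L[14]='e': occ=0, LF[14]=C('e')+0=4+0=4
L[15]='$': occ=0, LF[15]=C('$')+0=0+0=0
L[16]='n': occ=0, LF[16]=C('n')+0=11+0=11
L[17]='t': occ=2, LF[17]=C('t')+2=16+2=18
L[18]='e': occ=1, LF[18]=C('e')+1=4+1=5
L[19]='o': occ=0, LF[19]=C('o')+0=12+0=12
L[20]='e': occ=2, LF[20]=C('e')+2=4+2=6

Answer: 10 13 20 9 16 8 14 1 7 17 2 19 3 15 4 0 11 18 5 12 6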